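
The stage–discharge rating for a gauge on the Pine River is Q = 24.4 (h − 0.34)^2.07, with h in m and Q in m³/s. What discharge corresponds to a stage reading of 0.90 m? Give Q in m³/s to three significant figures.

Q = 24.4 × (0.90 − 0.34)^2.07 = 24.4 × 0.56^2.07 = 7.347 m³/s

7.35 m³/s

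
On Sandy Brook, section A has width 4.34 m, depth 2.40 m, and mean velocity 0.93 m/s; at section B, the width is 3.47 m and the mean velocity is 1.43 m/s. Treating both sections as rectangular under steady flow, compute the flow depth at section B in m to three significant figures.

Q = A₁V₁ = (4.34×2.40) × 0.93 = 9.687 m³/s
d₂ = Q/(b₂ V₂) = 9.687/(3.47×1.43) = 1.952 m

1.95 m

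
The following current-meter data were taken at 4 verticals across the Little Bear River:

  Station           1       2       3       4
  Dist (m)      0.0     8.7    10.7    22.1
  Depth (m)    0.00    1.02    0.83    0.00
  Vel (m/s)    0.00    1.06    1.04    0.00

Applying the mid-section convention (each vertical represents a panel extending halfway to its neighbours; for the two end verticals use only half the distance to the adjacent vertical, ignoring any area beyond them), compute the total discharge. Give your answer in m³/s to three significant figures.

w_2 = (10.7 − 0.0)/2 = 5.35 m; q_2 = 1.06 × 1.02 × 5.35 = 5.784 m³/s
w_3 = (22.1 − 8.7)/2 = 6.7 m; q_3 = 1.04 × 0.83 × 6.7 = 5.783 m³/s
Stations 1, 4 contribute zero (depth or velocity is 0).
Q = Σ qᵢ = 11.57 m³/s

11.6 m³/s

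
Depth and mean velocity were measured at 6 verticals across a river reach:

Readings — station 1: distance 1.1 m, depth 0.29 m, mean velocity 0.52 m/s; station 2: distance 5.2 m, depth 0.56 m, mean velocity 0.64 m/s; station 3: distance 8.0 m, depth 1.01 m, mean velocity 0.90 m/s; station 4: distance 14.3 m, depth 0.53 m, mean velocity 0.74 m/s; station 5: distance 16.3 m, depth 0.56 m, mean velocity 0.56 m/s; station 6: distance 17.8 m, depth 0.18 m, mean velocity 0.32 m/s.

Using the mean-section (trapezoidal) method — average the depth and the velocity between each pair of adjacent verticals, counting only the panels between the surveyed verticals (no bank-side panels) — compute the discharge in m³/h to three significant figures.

Panel 1-2: Δb = 4.1 m, d̄ = (0.29+0.56)/2 = 0.425, v̄ = (0.52+0.64)/2 = 0.58 → q = 4.1×0.425×0.58 = 1.011 m³/s
Panel 2-3: Δb = 2.8 m, d̄ = (0.56+1.01)/2 = 0.785, v̄ = (0.64+0.90)/2 = 0.77 → q = 2.8×0.785×0.77 = 1.692 m³/s
Panel 3-4: Δb = 6.3 m, d̄ = (1.01+0.53)/2 = 0.77, v̄ = (0.90+0.74)/2 = 0.82 → q = 6.3×0.77×0.82 = 3.978 m³/s
Panel 4-5: Δb = 2 m, d̄ = (0.53+0.56)/2 = 0.545, v̄ = (0.74+0.56)/2 = 0.65 → q = 2×0.545×0.65 = 0.7085 m³/s
Panel 5-6: Δb = 1.5 m, d̄ = (0.56+0.18)/2 = 0.37, v̄ = (0.56+0.32)/2 = 0.44 → q = 1.5×0.37×0.44 = 0.2442 m³/s
Q = Σ q = 7.634 m³/s
= 7.634 × 3600 = 27480 m³/h

27500 m³/h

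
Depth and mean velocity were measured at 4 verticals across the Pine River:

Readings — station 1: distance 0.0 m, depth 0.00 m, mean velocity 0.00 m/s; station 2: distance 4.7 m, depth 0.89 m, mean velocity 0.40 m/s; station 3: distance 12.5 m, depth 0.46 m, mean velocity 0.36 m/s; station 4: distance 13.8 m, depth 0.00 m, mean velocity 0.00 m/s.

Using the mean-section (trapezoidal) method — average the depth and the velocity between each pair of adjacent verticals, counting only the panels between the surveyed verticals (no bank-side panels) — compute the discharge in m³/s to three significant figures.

Panel 1-2: Δb = 4.7 m, d̄ = (0.00+0.89)/2 = 0.445, v̄ = (0.00+0.40)/2 = 0.2 → q = 4.7×0.445×0.2 = 0.4183 m³/s
Panel 2-3: Δb = 7.8 m, d̄ = (0.89+0.46)/2 = 0.675, v̄ = (0.40+0.36)/2 = 0.38 → q = 7.8×0.675×0.38 = 2.001 m³/s
Panel 3-4: Δb = 1.3 m, d̄ = (0.46+0.00)/2 = 0.23, v̄ = (0.36+0.00)/2 = 0.18 → q = 1.3×0.23×0.18 = 0.05382 m³/s
Q = Σ q = 2.473 m³/s

2.47 m³/s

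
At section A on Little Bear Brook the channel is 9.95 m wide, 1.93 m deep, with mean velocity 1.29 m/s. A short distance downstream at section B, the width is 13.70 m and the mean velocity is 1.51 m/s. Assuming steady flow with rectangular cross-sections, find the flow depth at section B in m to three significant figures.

1.20 m

Q = A₁V₁ = (9.95×1.93) × 1.29 = 24.77 m³/s
d₂ = Q/(b₂ V₂) = 24.77/(13.70×1.51) = 1.197 m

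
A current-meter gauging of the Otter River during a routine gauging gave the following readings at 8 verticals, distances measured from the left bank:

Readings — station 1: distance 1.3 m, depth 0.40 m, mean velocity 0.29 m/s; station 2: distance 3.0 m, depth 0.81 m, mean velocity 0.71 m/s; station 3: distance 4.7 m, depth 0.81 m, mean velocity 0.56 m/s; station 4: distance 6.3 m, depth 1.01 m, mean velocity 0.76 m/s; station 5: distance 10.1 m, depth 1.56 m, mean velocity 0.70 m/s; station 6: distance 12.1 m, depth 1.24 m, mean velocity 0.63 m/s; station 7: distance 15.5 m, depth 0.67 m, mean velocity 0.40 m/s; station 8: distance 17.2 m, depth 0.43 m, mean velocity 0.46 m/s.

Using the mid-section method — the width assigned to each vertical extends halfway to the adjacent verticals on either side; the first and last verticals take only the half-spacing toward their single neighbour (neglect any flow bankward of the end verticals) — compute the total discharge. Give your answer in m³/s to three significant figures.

10.0 m³/s

w_1 = (3.0 − 1.3)/2 = 0.85 m; q_1 = 0.29 × 0.40 × 0.85 = 0.09860 m³/s
w_2 = (4.7 − 1.3)/2 = 1.7 m; q_2 = 0.71 × 0.81 × 1.7 = 0.9777 m³/s
w_3 = (6.3 − 3.0)/2 = 1.65 m; q_3 = 0.56 × 0.81 × 1.65 = 0.7484 m³/s
w_4 = (10.1 − 4.7)/2 = 2.7 m; q_4 = 0.76 × 1.01 × 2.7 = 2.073 m³/s
w_5 = (12.1 − 6.3)/2 = 2.9 m; q_5 = 0.70 × 1.56 × 2.9 = 3.167 m³/s
w_6 = (15.5 − 10.1)/2 = 2.7 m; q_6 = 0.63 × 1.24 × 2.7 = 2.109 m³/s
w_7 = (17.2 − 12.1)/2 = 2.55 m; q_7 = 0.40 × 0.67 × 2.55 = 0.6834 m³/s
w_8 = (17.2 − 15.5)/2 = 0.85 m; q_8 = 0.46 × 0.43 × 0.85 = 0.1681 m³/s
Q = Σ qᵢ = 10.02 m³/s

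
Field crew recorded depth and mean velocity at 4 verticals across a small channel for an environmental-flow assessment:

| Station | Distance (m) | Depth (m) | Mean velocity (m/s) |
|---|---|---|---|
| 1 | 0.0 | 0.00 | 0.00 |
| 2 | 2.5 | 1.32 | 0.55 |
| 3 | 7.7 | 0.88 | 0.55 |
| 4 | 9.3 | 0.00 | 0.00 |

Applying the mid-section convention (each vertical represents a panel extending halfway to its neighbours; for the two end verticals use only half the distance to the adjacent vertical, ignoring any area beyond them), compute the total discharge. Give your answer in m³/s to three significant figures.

w_2 = (7.7 − 0.0)/2 = 3.85 m; q_2 = 0.55 × 1.32 × 3.85 = 2.795 m³/s
w_3 = (9.3 − 2.5)/2 = 3.4 m; q_3 = 0.55 × 0.88 × 3.4 = 1.646 m³/s
Stations 1, 4 contribute zero (depth or velocity is 0).
Q = Σ qᵢ = 4.441 m³/s

4.44 m³/s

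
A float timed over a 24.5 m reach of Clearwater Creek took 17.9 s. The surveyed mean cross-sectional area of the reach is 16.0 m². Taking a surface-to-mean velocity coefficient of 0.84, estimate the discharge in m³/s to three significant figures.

v_surface = L / t̄ = 24.5 / 17.9 = 1.369 m/s
v_mean = 0.84 × 1.369 = 1.150 m/s
Q = A × v_mean = 16.0 × 1.150 = 18.40 m³/s

18.4 m³/s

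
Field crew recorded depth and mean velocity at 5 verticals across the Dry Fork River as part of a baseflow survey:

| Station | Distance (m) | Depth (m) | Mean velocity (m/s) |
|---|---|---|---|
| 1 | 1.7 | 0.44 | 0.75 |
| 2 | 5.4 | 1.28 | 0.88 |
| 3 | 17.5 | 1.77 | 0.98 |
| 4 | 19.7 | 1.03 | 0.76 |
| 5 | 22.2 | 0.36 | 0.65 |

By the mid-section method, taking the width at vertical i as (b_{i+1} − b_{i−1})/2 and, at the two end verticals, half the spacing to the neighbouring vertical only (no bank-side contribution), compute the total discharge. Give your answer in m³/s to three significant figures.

24.0 m³/s

w_1 = (5.4 − 1.7)/2 = 1.85 m; q_1 = 0.75 × 0.44 × 1.85 = 0.6105 m³/s
w_2 = (17.5 − 1.7)/2 = 7.9 m; q_2 = 0.88 × 1.28 × 7.9 = 8.899 m³/s
w_3 = (19.7 − 5.4)/2 = 7.15 m; q_3 = 0.98 × 1.77 × 7.15 = 12.40 m³/s
w_4 = (22.2 − 17.5)/2 = 2.35 m; q_4 = 0.76 × 1.03 × 2.35 = 1.840 m³/s
w_5 = (22.2 − 19.7)/2 = 1.25 m; q_5 = 0.65 × 0.36 × 1.25 = 0.2925 m³/s
Q = Σ qᵢ = 24.04 m³/s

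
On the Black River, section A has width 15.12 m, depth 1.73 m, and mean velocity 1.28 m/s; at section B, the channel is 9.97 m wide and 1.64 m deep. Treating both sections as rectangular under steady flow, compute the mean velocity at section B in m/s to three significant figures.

2.05 m/s

Q = A₁V₁ = (15.12×1.73) × 1.28 = 33.48 m³/s
A₂ = 9.97 × 1.64 = 16.35 m²
V₂ = Q/A₂ = 33.48/16.35 = 2.048 m/s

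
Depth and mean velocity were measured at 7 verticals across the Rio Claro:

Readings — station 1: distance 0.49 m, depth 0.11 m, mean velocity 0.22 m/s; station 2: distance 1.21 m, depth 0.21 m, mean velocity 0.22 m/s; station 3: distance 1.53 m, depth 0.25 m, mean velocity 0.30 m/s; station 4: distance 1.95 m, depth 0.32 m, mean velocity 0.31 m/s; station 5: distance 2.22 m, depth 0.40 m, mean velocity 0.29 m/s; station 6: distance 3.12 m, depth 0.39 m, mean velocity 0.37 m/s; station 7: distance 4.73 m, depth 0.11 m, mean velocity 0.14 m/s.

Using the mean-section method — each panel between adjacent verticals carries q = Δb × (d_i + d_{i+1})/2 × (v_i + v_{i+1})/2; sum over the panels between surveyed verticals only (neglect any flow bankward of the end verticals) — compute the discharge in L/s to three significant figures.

330 L/s

Panel 1-2: Δb = 0.72 m, d̄ = (0.11+0.21)/2 = 0.16, v̄ = (0.22+0.22)/2 = 0.22 → q = 0.72×0.16×0.22 = 0.02534 m³/s
Panel 2-3: Δb = 0.32 m, d̄ = (0.21+0.25)/2 = 0.23, v̄ = (0.22+0.30)/2 = 0.26 → q = 0.32×0.23×0.26 = 0.01914 m³/s
Panel 3-4: Δb = 0.42 m, d̄ = (0.25+0.32)/2 = 0.285, v̄ = (0.30+0.31)/2 = 0.305 → q = 0.42×0.285×0.305 = 0.03651 m³/s
Panel 4-5: Δb = 0.27 m, d̄ = (0.32+0.40)/2 = 0.36, v̄ = (0.31+0.29)/2 = 0.3 → q = 0.27×0.36×0.3 = 0.02916 m³/s
Panel 5-6: Δb = 0.9 m, d̄ = (0.40+0.39)/2 = 0.395, v̄ = (0.29+0.37)/2 = 0.33 → q = 0.9×0.395×0.33 = 0.1173 m³/s
Panel 6-7: Δb = 1.61 m, d̄ = (0.39+0.11)/2 = 0.25, v̄ = (0.37+0.14)/2 = 0.255 → q = 1.61×0.25×0.255 = 0.1026 m³/s
Q = Σ q = 0.3301 m³/s
= 0.3301 × 1000 = 330.1 L/s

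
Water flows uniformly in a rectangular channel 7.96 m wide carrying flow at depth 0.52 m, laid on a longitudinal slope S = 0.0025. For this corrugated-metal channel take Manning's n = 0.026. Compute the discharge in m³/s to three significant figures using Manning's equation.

4.74 m³/s

A = b·y = 7.96 × 0.52 = 4.139 m²
P = b + 2y = 7.96 + 2×0.52 = 9.000 m
R = A/P = 4.139/9.000 = 0.4599 m
Q = (1/n)·A·R^(2/3)·S^(1/2) = (1/0.026) × 4.139 × 0.4599^(2/3) × 0.0025^(1/2) = 4.743 m³/s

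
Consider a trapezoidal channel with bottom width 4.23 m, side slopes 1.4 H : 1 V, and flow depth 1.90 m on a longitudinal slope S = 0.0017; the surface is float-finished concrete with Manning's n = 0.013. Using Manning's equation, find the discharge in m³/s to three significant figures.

47.3 m³/s

A = (b + z·y)·y = (4.23 + 1.4×1.90)×1.90 = 13.09 m²
P = b + 2y√(1+z²) = 4.23 + 2×1.90×√(1+1.4²) = 10.77 m
R = A/P = 13.09/10.77 = 1.216 m
Q = (1/n)·A·R^(2/3)·S^(1/2) = (1/0.013) × 13.09 × 1.216^(2/3) × 0.0017^(1/2) = 47.30 m³/s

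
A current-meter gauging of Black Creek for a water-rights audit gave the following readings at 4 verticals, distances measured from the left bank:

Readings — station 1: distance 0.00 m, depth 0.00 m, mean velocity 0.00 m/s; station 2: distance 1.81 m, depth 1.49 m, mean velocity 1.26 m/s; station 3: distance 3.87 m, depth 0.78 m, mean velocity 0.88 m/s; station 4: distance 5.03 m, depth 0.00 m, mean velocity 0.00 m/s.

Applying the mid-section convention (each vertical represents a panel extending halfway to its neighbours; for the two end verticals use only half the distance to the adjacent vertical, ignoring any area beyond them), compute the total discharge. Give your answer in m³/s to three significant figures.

w_2 = (3.87 − 0.00)/2 = 1.935 m; q_2 = 1.26 × 1.49 × 1.935 = 3.633 m³/s
w_3 = (5.03 − 1.81)/2 = 1.61 m; q_3 = 0.88 × 0.78 × 1.61 = 1.105 m³/s
Stations 1, 4 contribute zero (depth or velocity is 0).
Q = Σ qᵢ = 4.738 m³/s

4.74 m³/s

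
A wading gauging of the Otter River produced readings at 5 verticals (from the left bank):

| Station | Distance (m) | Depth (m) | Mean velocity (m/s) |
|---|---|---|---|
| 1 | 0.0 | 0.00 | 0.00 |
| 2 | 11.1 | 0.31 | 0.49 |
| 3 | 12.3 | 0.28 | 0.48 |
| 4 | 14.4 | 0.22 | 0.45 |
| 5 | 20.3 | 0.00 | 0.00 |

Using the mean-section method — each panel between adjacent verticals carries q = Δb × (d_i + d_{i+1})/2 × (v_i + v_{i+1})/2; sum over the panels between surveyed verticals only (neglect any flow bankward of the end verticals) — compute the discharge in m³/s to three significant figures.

0.983 m³/s

Panel 1-2: Δb = 11.1 m, d̄ = (0.00+0.31)/2 = 0.155, v̄ = (0.00+0.49)/2 = 0.245 → q = 11.1×0.155×0.245 = 0.4215 m³/s
Panel 2-3: Δb = 1.2 m, d̄ = (0.31+0.28)/2 = 0.295, v̄ = (0.49+0.48)/2 = 0.485 → q = 1.2×0.295×0.485 = 0.1717 m³/s
Panel 3-4: Δb = 2.1 m, d̄ = (0.28+0.22)/2 = 0.25, v̄ = (0.48+0.45)/2 = 0.465 → q = 2.1×0.25×0.465 = 0.2441 m³/s
Panel 4-5: Δb = 5.9 m, d̄ = (0.22+0.00)/2 = 0.11, v̄ = (0.45+0.00)/2 = 0.225 → q = 5.9×0.11×0.225 = 0.1460 m³/s
Q = Σ q = 0.9834 m³/s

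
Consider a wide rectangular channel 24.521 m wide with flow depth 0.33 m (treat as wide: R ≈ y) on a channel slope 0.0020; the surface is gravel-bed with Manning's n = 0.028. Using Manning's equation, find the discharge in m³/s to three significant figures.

6.17 m³/s

A = b·y = 24.521 × 0.33 = 8.092 m²
Wide channel: R ≈ y = 0.33 m
Q = (1/n)·A·R^(2/3)·S^(1/2) = (1/0.028) × 8.092 × 0.3300^(2/3) × 0.0020^(1/2) = 6.172 m³/s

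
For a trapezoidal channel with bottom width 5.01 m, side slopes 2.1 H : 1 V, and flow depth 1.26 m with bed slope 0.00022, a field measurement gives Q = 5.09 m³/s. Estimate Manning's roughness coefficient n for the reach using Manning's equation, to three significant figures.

A = (b + z·y)·y = (5.01 + 2.1×1.26)×1.26 = 9.647 m²
P = b + 2y√(1+z²) = 5.01 + 2×1.26×√(1+2.1²) = 10.87 m
R = A/P = 9.647/10.87 = 0.8873 m
n = (1/Q)·A·R^(2/3)·S^(1/2) = (1/5.09) × 9.647 × 0.9234 × 0.01483 = 0.02596

0.0260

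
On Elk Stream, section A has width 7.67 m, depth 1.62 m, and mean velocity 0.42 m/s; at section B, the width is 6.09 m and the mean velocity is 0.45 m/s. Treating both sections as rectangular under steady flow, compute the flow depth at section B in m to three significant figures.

1.90 m

Q = A₁V₁ = (7.67×1.62) × 0.42 = 5.219 m³/s
d₂ = Q/(b₂ V₂) = 5.219/(6.09×0.45) = 1.904 m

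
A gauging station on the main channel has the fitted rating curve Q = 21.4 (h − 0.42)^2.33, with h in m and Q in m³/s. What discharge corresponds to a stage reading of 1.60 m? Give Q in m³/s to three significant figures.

Q = 21.4 × (1.60 − 0.42)^2.33 = 21.4 × 1.18^2.33 = 31.47 m³/s

31.5 m³/s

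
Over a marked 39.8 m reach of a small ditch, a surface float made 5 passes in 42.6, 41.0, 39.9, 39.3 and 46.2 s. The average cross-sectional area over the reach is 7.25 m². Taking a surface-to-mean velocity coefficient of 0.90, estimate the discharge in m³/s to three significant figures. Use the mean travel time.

t̄ = (42.6 + 41.0 + 39.9 + 39.3 + 46.2) / 5 = 41.8 s
v_surface = L / t̄ = 39.8 / 41.8 = 0.9522 m/s
v_mean = 0.90 × 0.9522 = 0.8569 m/s
Q = A × v_mean = 7.25 × 0.8569 = 6.213 m³/s

6.21 m³/s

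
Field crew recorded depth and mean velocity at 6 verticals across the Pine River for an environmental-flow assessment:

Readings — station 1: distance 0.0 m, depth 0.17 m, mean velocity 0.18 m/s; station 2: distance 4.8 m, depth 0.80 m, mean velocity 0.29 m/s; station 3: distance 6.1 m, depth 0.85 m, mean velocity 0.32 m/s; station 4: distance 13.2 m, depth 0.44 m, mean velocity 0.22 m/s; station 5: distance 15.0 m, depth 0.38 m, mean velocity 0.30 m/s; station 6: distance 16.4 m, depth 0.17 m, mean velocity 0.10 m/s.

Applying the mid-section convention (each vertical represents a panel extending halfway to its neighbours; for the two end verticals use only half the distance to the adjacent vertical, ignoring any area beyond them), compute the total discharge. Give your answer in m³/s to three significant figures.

w_1 = (4.8 − 0.0)/2 = 2.4 m; q_1 = 0.18 × 0.17 × 2.4 = 0.07344 m³/s
w_2 = (6.1 − 0.0)/2 = 3.05 m; q_2 = 0.29 × 0.80 × 3.05 = 0.7076 m³/s
w_3 = (13.2 − 4.8)/2 = 4.2 m; q_3 = 0.32 × 0.85 × 4.2 = 1.142 m³/s
w_4 = (15.0 − 6.1)/2 = 4.45 m; q_4 = 0.22 × 0.44 × 4.45 = 0.4308 m³/s
w_5 = (16.4 − 13.2)/2 = 1.6 m; q_5 = 0.30 × 0.38 × 1.6 = 0.1824 m³/s
w_6 = (16.4 − 15.0)/2 = 0.7 m; q_6 = 0.10 × 0.17 × 0.7 = 0.01190 m³/s
Q = Σ qᵢ = 2.549 m³/s

2.55 m³/s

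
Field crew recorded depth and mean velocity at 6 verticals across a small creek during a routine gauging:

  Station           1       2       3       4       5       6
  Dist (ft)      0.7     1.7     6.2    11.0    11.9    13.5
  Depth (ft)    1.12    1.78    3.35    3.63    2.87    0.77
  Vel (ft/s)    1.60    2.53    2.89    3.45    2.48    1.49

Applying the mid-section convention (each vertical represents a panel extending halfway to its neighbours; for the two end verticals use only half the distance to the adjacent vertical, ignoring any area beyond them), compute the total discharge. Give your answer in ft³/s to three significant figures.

104 ft³/s

w_1 = (1.7 − 0.7)/2 = 0.5 ft; q_1 = 1.60 × 1.12 × 0.5 = 0.8960 ft³/s
w_2 = (6.2 − 0.7)/2 = 2.75 ft; q_2 = 2.53 × 1.78 × 2.75 = 12.38 ft³/s
w_3 = (11.0 − 1.7)/2 = 4.65 ft; q_3 = 2.89 × 3.35 × 4.65 = 45.02 ft³/s
w_4 = (11.9 − 6.2)/2 = 2.85 ft; q_4 = 3.45 × 3.63 × 2.85 = 35.69 ft³/s
w_5 = (13.5 − 11.0)/2 = 1.25 ft; q_5 = 2.48 × 2.87 × 1.25 = 8.897 ft³/s
w_6 = (13.5 − 11.9)/2 = 0.8 ft; q_6 = 1.49 × 0.77 × 0.8 = 0.9178 ft³/s
Q = Σ qᵢ = 103.8 ft³/s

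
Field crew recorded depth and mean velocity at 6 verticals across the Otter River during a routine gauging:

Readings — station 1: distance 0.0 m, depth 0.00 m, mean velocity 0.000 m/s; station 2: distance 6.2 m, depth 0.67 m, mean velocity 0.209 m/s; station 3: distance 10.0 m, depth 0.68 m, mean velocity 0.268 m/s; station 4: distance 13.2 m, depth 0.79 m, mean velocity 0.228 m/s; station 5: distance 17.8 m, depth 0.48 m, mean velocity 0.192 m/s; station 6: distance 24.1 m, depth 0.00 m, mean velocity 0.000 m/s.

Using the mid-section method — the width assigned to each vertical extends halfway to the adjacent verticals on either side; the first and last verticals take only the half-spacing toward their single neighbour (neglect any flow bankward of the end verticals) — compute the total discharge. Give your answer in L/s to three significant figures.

w_2 = (10.0 − 0.0)/2 = 5 m; q_2 = 0.209 × 0.67 × 5 = 0.7002 m³/s
w_3 = (13.2 − 6.2)/2 = 3.5 m; q_3 = 0.268 × 0.68 × 3.5 = 0.6378 m³/s
w_4 = (17.8 − 10.0)/2 = 3.9 m; q_4 = 0.228 × 0.79 × 3.9 = 0.7025 m³/s
w_5 = (24.1 − 13.2)/2 = 5.45 m; q_5 = 0.192 × 0.48 × 5.45 = 0.5023 m³/s
Stations 1, 6 contribute zero (depth or velocity is 0).
Q = Σ qᵢ = 2.543 m³/s
= 2.543 × 1000 = 2543 L/s

2540 L/s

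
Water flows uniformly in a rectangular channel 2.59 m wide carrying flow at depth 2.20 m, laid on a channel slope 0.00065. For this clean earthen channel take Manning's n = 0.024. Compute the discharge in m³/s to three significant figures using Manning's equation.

A = b·y = 2.59 × 2.20 = 5.698 m²
P = b + 2y = 2.59 + 2×2.20 = 6.990 m
R = A/P = 5.698/6.990 = 0.8152 m
Q = (1/n)·A·R^(2/3)·S^(1/2) = (1/0.024) × 5.698 × 0.8152^(2/3) × 0.00065^(1/2) = 5.282 m³/s

5.28 m³/s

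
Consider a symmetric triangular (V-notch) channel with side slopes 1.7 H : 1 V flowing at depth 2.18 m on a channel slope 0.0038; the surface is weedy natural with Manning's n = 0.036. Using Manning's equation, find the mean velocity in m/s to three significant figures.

1.64 m/s

A = z·y² = 1.7×2.18² = 8.079 m²
P = 2y√(1+z²) = 2×2.18×√(1+1.7²) = 8.599 m
R = A/P = 8.079/8.599 = 0.9395 m
Q = (1/n)·A·R^(2/3)·S^(1/2) = (1/0.036) × 8.079 × 0.9395^(2/3) × 0.0038^(1/2) = 13.27 m³/s
V = Q/A = 13.27/8.079 = 1.643 m/s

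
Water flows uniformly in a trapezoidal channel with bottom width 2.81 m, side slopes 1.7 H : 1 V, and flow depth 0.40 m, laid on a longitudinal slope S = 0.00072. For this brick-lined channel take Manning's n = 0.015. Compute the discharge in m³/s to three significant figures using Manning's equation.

1.16 m³/s

A = (b + z·y)·y = (2.81 + 1.7×0.40)×0.40 = 1.396 m²
P = b + 2y√(1+z²) = 2.81 + 2×0.40×√(1+1.7²) = 4.388 m
R = A/P = 1.396/4.388 = 0.3182 m
Q = (1/n)·A·R^(2/3)·S^(1/2) = (1/0.015) × 1.396 × 0.3182^(2/3) × 0.00072^(1/2) = 1.164 m³/s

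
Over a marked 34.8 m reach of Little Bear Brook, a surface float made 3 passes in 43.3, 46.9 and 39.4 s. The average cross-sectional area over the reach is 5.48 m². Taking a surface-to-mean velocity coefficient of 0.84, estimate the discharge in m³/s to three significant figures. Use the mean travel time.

3.71 m³/s

t̄ = (43.3 + 46.9 + 39.4) / 3 = 43.2 s
v_surface = L / t̄ = 34.8 / 43.2 = 0.8056 m/s
v_mean = 0.84 × 0.8056 = 0.6767 m/s
Q = A × v_mean = 5.48 × 0.6767 = 3.708 m³/s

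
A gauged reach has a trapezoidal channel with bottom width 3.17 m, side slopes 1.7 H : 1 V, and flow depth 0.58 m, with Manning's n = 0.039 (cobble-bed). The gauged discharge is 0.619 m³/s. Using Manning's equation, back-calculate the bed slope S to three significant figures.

0.000298

A = (b + z·y)·y = (3.17 + 1.7×0.58)×0.58 = 2.410 m²
P = b + 2y√(1+z²) = 3.17 + 2×0.58×√(1+1.7²) = 5.458 m
R = A/P = 2.410/5.458 = 0.4417 m
S = (Q·n / (1·A·R^(2/3)))² = (0.619×0.039 / (1×2.410×0.5799))² = 0.0002982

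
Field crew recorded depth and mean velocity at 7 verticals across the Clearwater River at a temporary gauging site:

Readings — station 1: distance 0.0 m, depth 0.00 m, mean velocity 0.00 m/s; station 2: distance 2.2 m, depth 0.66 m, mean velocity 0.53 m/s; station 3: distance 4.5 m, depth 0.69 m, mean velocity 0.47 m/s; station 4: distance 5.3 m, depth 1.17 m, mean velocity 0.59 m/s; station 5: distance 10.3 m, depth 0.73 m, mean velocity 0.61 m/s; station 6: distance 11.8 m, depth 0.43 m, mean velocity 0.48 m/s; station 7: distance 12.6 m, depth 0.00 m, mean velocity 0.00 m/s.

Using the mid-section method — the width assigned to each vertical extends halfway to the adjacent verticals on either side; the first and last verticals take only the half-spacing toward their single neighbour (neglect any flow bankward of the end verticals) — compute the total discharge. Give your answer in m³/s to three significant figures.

w_2 = (4.5 − 0.0)/2 = 2.25 m; q_2 = 0.53 × 0.66 × 2.25 = 0.7871 m³/s
w_3 = (5.3 − 2.2)/2 = 1.55 m; q_3 = 0.47 × 0.69 × 1.55 = 0.5027 m³/s
w_4 = (10.3 − 4.5)/2 = 2.9 m; q_4 = 0.59 × 1.17 × 2.9 = 2.002 m³/s
w_5 = (11.8 − 5.3)/2 = 3.25 m; q_5 = 0.61 × 0.73 × 3.25 = 1.447 m³/s
w_6 = (12.6 − 10.3)/2 = 1.15 m; q_6 = 0.48 × 0.43 × 1.15 = 0.2374 m³/s
Stations 1, 7 contribute zero (depth or velocity is 0).
Q = Σ qᵢ = 4.976 m³/s

4.98 m³/s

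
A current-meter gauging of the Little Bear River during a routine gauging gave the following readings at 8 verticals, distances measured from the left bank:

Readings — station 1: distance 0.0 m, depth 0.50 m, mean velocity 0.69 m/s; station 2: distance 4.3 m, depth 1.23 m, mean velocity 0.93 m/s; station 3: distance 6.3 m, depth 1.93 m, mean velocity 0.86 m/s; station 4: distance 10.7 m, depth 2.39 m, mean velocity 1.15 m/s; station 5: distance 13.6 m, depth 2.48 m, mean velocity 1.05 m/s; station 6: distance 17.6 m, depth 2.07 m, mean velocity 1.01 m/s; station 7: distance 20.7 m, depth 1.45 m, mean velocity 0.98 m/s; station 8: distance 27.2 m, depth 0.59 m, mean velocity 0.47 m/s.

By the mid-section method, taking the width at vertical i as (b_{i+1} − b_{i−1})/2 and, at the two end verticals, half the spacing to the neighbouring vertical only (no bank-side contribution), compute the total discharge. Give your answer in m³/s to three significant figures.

w_1 = (4.3 − 0.0)/2 = 2.15 m; q_1 = 0.69 × 0.50 × 2.15 = 0.7418 m³/s
w_2 = (6.3 − 0.0)/2 = 3.15 m; q_2 = 0.93 × 1.23 × 3.15 = 3.603 m³/s
w_3 = (10.7 − 4.3)/2 = 3.2 m; q_3 = 0.86 × 1.93 × 3.2 = 5.311 m³/s
w_4 = (13.6 − 6.3)/2 = 3.65 m; q_4 = 1.15 × 2.39 × 3.65 = 10.03 m³/s
w_5 = (17.6 − 10.7)/2 = 3.45 m; q_5 = 1.05 × 2.48 × 3.45 = 8.984 m³/s
w_6 = (20.7 − 13.6)/2 = 3.55 m; q_6 = 1.01 × 2.07 × 3.55 = 7.422 m³/s
w_7 = (27.2 − 17.6)/2 = 4.8 m; q_7 = 0.98 × 1.45 × 4.8 = 6.821 m³/s
w_8 = (27.2 − 20.7)/2 = 3.25 m; q_8 = 0.47 × 0.59 × 3.25 = 0.9012 m³/s
Q = Σ qᵢ = 43.82 m³/s

43.8 m³/s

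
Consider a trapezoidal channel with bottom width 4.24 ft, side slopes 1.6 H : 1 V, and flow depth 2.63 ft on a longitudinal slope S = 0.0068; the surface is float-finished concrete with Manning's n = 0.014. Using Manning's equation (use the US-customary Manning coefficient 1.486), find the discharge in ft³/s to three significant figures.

A = (b + z·y)·y = (4.24 + 1.6×2.63)×2.63 = 22.22 ft²
P = b + 2y√(1+z²) = 4.24 + 2×2.63×√(1+1.6²) = 14.16 ft
R = A/P = 22.22/14.16 = 1.569 ft
Q = (1.486/n)·A·R^(2/3)·S^(1/2) = (1.486/0.014) × 22.22 × 1.569^(2/3) × 0.0068^(1/2) = 262.5 ft³/s

263 ft³/s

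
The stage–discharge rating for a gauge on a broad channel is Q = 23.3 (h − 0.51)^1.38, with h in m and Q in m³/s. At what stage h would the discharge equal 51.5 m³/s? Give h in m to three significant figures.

h − h₀ = (Q/C)^(1/b) = (51.5/23.3)^(1/1.38) = 1.777 m
h = 0.51 + 1.777 = 2.287 m

2.29 m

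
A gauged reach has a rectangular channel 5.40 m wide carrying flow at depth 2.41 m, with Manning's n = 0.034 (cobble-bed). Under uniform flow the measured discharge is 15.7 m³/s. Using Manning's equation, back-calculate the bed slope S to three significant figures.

0.00122

A = b·y = 5.40 × 2.41 = 13.01 m²
P = b + 2y = 5.40 + 2×2.41 = 10.22 m
R = A/P = 13.01/10.22 = 1.273 m
S = (Q·n / (1·A·R^(2/3)))² = (15.7×0.034 / (1×13.01×1.175))² = 0.001219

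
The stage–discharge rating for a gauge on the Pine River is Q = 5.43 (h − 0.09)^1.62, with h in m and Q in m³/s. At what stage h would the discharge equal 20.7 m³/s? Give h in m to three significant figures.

h − h₀ = (Q/C)^(1/b) = (20.7/5.43)^(1/1.62) = 2.284 m
h = 0.09 + 2.284 = 2.374 m

2.37 m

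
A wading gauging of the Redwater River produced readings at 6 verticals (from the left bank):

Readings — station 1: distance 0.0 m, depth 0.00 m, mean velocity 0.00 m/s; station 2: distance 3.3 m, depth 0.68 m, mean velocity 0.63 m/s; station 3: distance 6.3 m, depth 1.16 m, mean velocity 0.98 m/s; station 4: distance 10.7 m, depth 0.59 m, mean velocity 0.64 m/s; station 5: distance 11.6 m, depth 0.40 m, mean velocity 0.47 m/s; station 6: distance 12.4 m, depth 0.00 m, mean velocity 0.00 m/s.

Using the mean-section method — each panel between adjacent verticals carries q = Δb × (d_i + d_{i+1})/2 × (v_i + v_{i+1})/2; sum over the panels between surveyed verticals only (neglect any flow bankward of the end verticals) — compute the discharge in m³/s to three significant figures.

Panel 1-2: Δb = 3.3 m, d̄ = (0.00+0.68)/2 = 0.34, v̄ = (0.00+0.63)/2 = 0.315 → q = 3.3×0.34×0.315 = 0.3534 m³/s
Panel 2-3: Δb = 3 m, d̄ = (0.68+1.16)/2 = 0.92, v̄ = (0.63+0.98)/2 = 0.805 → q = 3×0.92×0.805 = 2.222 m³/s
Panel 3-4: Δb = 4.4 m, d̄ = (1.16+0.59)/2 = 0.875, v̄ = (0.98+0.64)/2 = 0.81 → q = 4.4×0.875×0.81 = 3.119 m³/s
Panel 4-5: Δb = 0.9 m, d̄ = (0.59+0.40)/2 = 0.495, v̄ = (0.64+0.47)/2 = 0.555 → q = 0.9×0.495×0.555 = 0.2473 m³/s
Panel 5-6: Δb = 0.8 m, d̄ = (0.40+0.00)/2 = 0.2, v̄ = (0.47+0.00)/2 = 0.235 → q = 0.8×0.2×0.235 = 0.03760 m³/s
Q = Σ q = 5.979 m³/s

5.98 m³/s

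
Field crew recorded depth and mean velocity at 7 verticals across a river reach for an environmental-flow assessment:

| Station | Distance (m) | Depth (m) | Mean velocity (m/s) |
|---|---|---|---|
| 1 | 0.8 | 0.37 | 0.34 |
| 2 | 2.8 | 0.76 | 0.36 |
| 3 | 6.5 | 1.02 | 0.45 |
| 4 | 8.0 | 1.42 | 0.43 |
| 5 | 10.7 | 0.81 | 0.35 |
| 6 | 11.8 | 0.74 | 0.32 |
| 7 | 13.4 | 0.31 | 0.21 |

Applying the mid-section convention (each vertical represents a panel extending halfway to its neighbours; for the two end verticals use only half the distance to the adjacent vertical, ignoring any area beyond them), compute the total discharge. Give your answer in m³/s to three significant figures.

4.29 m³/s

w_1 = (2.8 − 0.8)/2 = 1 m; q_1 = 0.34 × 0.37 × 1 = 0.1258 m³/s
w_2 = (6.5 − 0.8)/2 = 2.85 m; q_2 = 0.36 × 0.76 × 2.85 = 0.7798 m³/s
w_3 = (8.0 − 2.8)/2 = 2.6 m; q_3 = 0.45 × 1.02 × 2.6 = 1.193 m³/s
w_4 = (10.7 − 6.5)/2 = 2.1 m; q_4 = 0.43 × 1.42 × 2.1 = 1.282 m³/s
w_5 = (11.8 − 8.0)/2 = 1.9 m; q_5 = 0.35 × 0.81 × 1.9 = 0.5387 m³/s
w_6 = (13.4 − 10.7)/2 = 1.35 m; q_6 = 0.32 × 0.74 × 1.35 = 0.3197 m³/s
w_7 = (13.4 − 11.8)/2 = 0.8 m; q_7 = 0.21 × 0.31 × 0.8 = 0.05208 m³/s
Q = Σ qᵢ = 4.292 m³/s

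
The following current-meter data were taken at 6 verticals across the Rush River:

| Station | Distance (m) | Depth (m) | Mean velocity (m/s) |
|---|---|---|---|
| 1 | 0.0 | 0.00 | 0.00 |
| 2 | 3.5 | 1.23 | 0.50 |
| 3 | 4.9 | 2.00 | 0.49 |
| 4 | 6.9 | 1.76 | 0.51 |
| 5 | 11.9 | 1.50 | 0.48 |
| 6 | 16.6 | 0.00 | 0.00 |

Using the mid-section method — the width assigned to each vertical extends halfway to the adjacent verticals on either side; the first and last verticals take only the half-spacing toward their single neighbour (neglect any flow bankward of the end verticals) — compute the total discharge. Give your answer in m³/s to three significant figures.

9.81 m³/s

w_2 = (4.9 − 0.0)/2 = 2.45 m; q_2 = 0.50 × 1.23 × 2.45 = 1.507 m³/s
w_3 = (6.9 − 3.5)/2 = 1.7 m; q_3 = 0.49 × 2.00 × 1.7 = 1.666 m³/s
w_4 = (11.9 − 4.9)/2 = 3.5 m; q_4 = 0.51 × 1.76 × 3.5 = 3.142 m³/s
w_5 = (16.6 − 6.9)/2 = 4.85 m; q_5 = 0.48 × 1.50 × 4.85 = 3.492 m³/s
Stations 1, 6 contribute zero (depth or velocity is 0).
Q = Σ qᵢ = 9.806 m³/s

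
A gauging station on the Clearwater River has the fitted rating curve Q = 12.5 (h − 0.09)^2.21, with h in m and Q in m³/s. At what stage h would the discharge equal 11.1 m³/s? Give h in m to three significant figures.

h − h₀ = (Q/C)^(1/b) = (11.1/12.5)^(1/2.21) = 0.9477 m
h = 0.09 + 0.9477 = 1.038 m

1.04 m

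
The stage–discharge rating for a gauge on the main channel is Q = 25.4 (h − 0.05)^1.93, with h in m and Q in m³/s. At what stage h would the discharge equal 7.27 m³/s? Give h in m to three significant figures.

0.573 m

h − h₀ = (Q/C)^(1/b) = (7.27/25.4)^(1/1.93) = 0.5230 m
h = 0.05 + 0.5230 = 0.5730 m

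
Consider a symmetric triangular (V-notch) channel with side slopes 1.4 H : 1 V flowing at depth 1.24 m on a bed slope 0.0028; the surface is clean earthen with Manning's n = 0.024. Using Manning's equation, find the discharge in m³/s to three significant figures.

3.01 m³/s

A = z·y² = 1.4×1.24² = 2.153 m²
P = 2y√(1+z²) = 2×1.24×√(1+1.4²) = 4.267 m
R = A/P = 2.153/4.267 = 0.5045 m
Q = (1/n)·A·R^(2/3)·S^(1/2) = (1/0.024) × 2.153 × 0.5045^(2/3) × 0.0028^(1/2) = 3.008 m³/s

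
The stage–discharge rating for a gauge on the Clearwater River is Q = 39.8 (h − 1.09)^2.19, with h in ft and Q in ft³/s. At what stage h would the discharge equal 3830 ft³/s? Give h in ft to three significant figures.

9.14 ft

h − h₀ = (Q/C)^(1/b) = (3830/39.8)^(1/2.19) = 8.047 ft
h = 1.09 + 8.047 = 9.137 ft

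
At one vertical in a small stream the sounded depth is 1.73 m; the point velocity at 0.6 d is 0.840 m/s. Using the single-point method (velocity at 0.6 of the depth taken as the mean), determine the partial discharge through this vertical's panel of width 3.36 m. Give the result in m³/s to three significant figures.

v̄ = v₀.₆ = 0.840 m/s
q = v̄ × d × w = 0.8400 × 1.73 × 3.36 = 4.883 m³/s

4.88 m³/s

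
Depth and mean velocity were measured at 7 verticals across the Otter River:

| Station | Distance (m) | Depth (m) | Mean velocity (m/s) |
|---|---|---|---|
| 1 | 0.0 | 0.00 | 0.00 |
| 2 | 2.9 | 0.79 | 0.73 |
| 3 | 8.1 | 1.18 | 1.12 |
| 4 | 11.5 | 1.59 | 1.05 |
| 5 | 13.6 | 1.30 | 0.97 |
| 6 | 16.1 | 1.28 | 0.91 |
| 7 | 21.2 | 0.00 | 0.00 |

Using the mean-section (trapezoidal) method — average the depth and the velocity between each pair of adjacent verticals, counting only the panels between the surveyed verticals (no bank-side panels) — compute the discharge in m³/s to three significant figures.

Panel 1-2: Δb = 2.9 m, d̄ = (0.00+0.79)/2 = 0.395, v̄ = (0.00+0.73)/2 = 0.365 → q = 2.9×0.395×0.365 = 0.4181 m³/s
Panel 2-3: Δb = 5.2 m, d̄ = (0.79+1.18)/2 = 0.985, v̄ = (0.73+1.12)/2 = 0.925 → q = 5.2×0.985×0.925 = 4.738 m³/s
Panel 3-4: Δb = 3.4 m, d̄ = (1.18+1.59)/2 = 1.385, v̄ = (1.12+1.05)/2 = 1.085 → q = 3.4×1.385×1.085 = 5.109 m³/s
Panel 4-5: Δb = 2.1 m, d̄ = (1.59+1.30)/2 = 1.445, v̄ = (1.05+0.97)/2 = 1.01 → q = 2.1×1.445×1.01 = 3.065 m³/s
Panel 5-6: Δb = 2.5 m, d̄ = (1.30+1.28)/2 = 1.29, v̄ = (0.97+0.91)/2 = 0.94 → q = 2.5×1.29×0.94 = 3.032 m³/s
Panel 6-7: Δb = 5.1 m, d̄ = (1.28+0.00)/2 = 0.64, v̄ = (0.91+0.00)/2 = 0.455 → q = 5.1×0.64×0.455 = 1.485 m³/s
Q = Σ q = 17.85 m³/s

17.8 m³/s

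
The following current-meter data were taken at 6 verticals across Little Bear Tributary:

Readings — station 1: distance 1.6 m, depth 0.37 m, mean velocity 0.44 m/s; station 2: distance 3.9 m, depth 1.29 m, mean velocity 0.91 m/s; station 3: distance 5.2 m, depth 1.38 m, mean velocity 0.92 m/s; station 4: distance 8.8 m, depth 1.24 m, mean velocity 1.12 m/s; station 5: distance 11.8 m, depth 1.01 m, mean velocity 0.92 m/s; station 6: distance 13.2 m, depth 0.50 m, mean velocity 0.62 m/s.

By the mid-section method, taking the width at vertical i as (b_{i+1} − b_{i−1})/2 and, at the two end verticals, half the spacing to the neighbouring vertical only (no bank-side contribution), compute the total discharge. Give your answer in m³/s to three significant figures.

w_1 = (3.9 − 1.6)/2 = 1.15 m; q_1 = 0.44 × 0.37 × 1.15 = 0.1872 m³/s
w_2 = (5.2 − 1.6)/2 = 1.8 m; q_2 = 0.91 × 1.29 × 1.8 = 2.113 m³/s
w_3 = (8.8 − 3.9)/2 = 2.45 m; q_3 = 0.92 × 1.38 × 2.45 = 3.111 m³/s
w_4 = (11.8 − 5.2)/2 = 3.3 m; q_4 = 1.12 × 1.24 × 3.3 = 4.583 m³/s
w_5 = (13.2 − 8.8)/2 = 2.2 m; q_5 = 0.92 × 1.01 × 2.2 = 2.044 m³/s
w_6 = (13.2 − 11.8)/2 = 0.7 m; q_6 = 0.62 × 0.50 × 0.7 = 0.2170 m³/s
Q = Σ qᵢ = 12.26 m³/s

12.3 m³/s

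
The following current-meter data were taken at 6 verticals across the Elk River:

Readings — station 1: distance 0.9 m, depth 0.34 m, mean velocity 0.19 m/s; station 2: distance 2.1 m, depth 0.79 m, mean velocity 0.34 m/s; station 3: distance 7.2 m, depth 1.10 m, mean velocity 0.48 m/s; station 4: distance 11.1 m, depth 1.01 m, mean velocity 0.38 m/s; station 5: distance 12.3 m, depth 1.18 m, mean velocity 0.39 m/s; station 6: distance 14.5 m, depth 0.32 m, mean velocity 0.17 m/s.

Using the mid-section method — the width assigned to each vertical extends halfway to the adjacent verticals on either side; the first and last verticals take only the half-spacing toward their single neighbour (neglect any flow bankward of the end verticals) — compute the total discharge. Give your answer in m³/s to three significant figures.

5.08 m³/s

w_1 = (2.1 − 0.9)/2 = 0.6 m; q_1 = 0.19 × 0.34 × 0.6 = 0.03876 m³/s
w_2 = (7.2 − 0.9)/2 = 3.15 m; q_2 = 0.34 × 0.79 × 3.15 = 0.8461 m³/s
w_3 = (11.1 − 2.1)/2 = 4.5 m; q_3 = 0.48 × 1.10 × 4.5 = 2.376 m³/s
w_4 = (12.3 − 7.2)/2 = 2.55 m; q_4 = 0.38 × 1.01 × 2.55 = 0.9787 m³/s
w_5 = (14.5 − 11.1)/2 = 1.7 m; q_5 = 0.39 × 1.18 × 1.7 = 0.7823 m³/s
w_6 = (14.5 − 12.3)/2 = 1.1 m; q_6 = 0.17 × 0.32 × 1.1 = 0.05984 m³/s
Q = Σ qᵢ = 5.082 m³/s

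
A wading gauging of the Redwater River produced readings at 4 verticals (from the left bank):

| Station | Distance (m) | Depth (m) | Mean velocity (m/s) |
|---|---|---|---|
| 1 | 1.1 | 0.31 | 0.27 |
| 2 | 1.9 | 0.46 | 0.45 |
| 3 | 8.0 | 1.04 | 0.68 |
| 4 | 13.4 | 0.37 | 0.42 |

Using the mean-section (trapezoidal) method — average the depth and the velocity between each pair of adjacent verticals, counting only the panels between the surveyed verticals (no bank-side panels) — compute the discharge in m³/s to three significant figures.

4.79 m³/s

Panel 1-2: Δb = 0.8 m, d̄ = (0.31+0.46)/2 = 0.385, v̄ = (0.27+0.45)/2 = 0.36 → q = 0.8×0.385×0.36 = 0.1109 m³/s
Panel 2-3: Δb = 6.1 m, d̄ = (0.46+1.04)/2 = 0.75, v̄ = (0.45+0.68)/2 = 0.565 → q = 6.1×0.75×0.565 = 2.585 m³/s
Panel 3-4: Δb = 5.4 m, d̄ = (1.04+0.37)/2 = 0.705, v̄ = (0.68+0.42)/2 = 0.55 → q = 5.4×0.705×0.55 = 2.094 m³/s
Q = Σ q = 4.790 m³/s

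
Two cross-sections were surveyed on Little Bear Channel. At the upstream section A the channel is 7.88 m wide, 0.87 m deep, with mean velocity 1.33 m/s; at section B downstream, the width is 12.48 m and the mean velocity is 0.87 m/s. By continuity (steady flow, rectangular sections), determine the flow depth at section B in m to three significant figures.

0.840 m

Q = A₁V₁ = (7.88×0.87) × 1.33 = 9.118 m³/s
d₂ = Q/(b₂ V₂) = 9.118/(12.48×0.87) = 0.8398 m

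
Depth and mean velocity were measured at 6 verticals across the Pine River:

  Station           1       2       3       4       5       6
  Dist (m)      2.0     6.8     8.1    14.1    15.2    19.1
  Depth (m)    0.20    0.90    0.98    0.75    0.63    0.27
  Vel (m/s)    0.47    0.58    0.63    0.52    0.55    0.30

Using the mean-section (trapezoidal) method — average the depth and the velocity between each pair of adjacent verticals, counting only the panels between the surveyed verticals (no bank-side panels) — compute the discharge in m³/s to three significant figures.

6.26 m³/s

Panel 1-2: Δb = 4.8 m, d̄ = (0.20+0.90)/2 = 0.55, v̄ = (0.47+0.58)/2 = 0.525 → q = 4.8×0.55×0.525 = 1.386 m³/s
Panel 2-3: Δb = 1.3 m, d̄ = (0.90+0.98)/2 = 0.94, v̄ = (0.58+0.63)/2 = 0.605 → q = 1.3×0.94×0.605 = 0.7393 m³/s
Panel 3-4: Δb = 6 m, d̄ = (0.98+0.75)/2 = 0.865, v̄ = (0.63+0.52)/2 = 0.575 → q = 6×0.865×0.575 = 2.984 m³/s
Panel 4-5: Δb = 1.1 m, d̄ = (0.75+0.63)/2 = 0.69, v̄ = (0.52+0.55)/2 = 0.535 → q = 1.1×0.69×0.535 = 0.4061 m³/s
Panel 5-6: Δb = 3.9 m, d̄ = (0.63+0.27)/2 = 0.45, v̄ = (0.55+0.30)/2 = 0.425 → q = 3.9×0.45×0.425 = 0.7459 m³/s
Q = Σ q = 6.262 m³/s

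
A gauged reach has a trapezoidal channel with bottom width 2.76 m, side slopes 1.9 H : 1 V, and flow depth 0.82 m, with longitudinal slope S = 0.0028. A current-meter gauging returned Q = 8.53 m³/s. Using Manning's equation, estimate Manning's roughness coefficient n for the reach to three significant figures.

0.0150

A = (b + z·y)·y = (2.76 + 1.9×0.82)×0.82 = 3.541 m²
P = b + 2y√(1+z²) = 2.76 + 2×0.82×√(1+1.9²) = 6.281 m
R = A/P = 3.541/6.281 = 0.5637 m
n = (1/Q)·A·R^(2/3)·S^(1/2) = (1/8.53) × 3.541 × 0.6824 × 0.05292 = 0.01499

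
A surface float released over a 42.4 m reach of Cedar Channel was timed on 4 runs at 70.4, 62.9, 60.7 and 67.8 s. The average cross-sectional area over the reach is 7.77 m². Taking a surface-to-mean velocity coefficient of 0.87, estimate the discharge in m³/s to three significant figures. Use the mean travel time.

t̄ = (70.4 + 62.9 + 60.7 + 67.8) / 4 = 65.45 s
v_surface = L / t̄ = 42.4 / 65.45 = 0.6478 m/s
v_mean = 0.87 × 0.6478 = 0.5636 m/s
Q = A × v_mean = 7.77 × 0.5636 = 4.379 m³/s

4.38 m³/s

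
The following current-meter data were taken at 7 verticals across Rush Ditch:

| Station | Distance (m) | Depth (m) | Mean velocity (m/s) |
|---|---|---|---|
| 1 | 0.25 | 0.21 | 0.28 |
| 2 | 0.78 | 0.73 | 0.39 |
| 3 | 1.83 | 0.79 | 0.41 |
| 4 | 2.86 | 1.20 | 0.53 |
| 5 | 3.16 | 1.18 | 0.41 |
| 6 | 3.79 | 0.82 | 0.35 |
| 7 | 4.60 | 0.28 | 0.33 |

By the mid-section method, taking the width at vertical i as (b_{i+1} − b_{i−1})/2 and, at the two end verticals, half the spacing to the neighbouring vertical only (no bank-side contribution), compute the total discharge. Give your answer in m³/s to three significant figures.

1.47 m³/s

w_1 = (0.78 − 0.25)/2 = 0.265 m; q_1 = 0.28 × 0.21 × 0.265 = 0.01558 m³/s
w_2 = (1.83 − 0.25)/2 = 0.79 m; q_2 = 0.39 × 0.73 × 0.79 = 0.2249 m³/s
w_3 = (2.86 − 0.78)/2 = 1.04 m; q_3 = 0.41 × 0.79 × 1.04 = 0.3369 m³/s
w_4 = (3.16 − 1.83)/2 = 0.665 m; q_4 = 0.53 × 1.20 × 0.665 = 0.4229 m³/s
w_5 = (3.79 − 2.86)/2 = 0.465 m; q_5 = 0.41 × 1.18 × 0.465 = 0.2250 m³/s
w_6 = (4.60 − 3.16)/2 = 0.72 m; q_6 = 0.35 × 0.82 × 0.72 = 0.2066 m³/s
w_7 = (4.60 − 3.79)/2 = 0.405 m; q_7 = 0.33 × 0.28 × 0.405 = 0.03742 m³/s
Q = Σ qᵢ = 1.469 m³/s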